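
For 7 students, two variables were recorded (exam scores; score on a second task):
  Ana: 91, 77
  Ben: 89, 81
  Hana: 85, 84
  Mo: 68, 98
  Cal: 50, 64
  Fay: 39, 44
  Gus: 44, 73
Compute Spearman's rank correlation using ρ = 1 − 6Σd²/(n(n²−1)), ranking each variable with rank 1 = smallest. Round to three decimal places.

0.607

Ranks of variable 1: 7, 6, 5, 4, 3, 1, 2
Ranks of variable 2: 4, 5, 6, 7, 2, 1, 3
d = r₁ − r₂: 3, 1, -1, -3, 1, 0, -1
d²: 9, 1, 1, 9, 1, 0, 1; Σd² = 22
ρ = 1 − 6·22/(7·48) = 1 − 132/336 = 0.607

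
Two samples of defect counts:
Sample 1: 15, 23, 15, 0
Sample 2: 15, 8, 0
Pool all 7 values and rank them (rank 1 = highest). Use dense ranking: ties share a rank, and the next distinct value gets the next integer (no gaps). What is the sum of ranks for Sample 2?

9

Sorted (descending): 23, 15, 15, 15, 8, 0, 0
The 3 values of 15 share dense rank 2.
The 2 values of 0 share dense rank 4.
Remaining distinct values take the next consecutive integers.
Sample 2 values → pooled ranks: 15→2, 8→3, 0→4
Rank sum = 2 + 3 + 4 = 9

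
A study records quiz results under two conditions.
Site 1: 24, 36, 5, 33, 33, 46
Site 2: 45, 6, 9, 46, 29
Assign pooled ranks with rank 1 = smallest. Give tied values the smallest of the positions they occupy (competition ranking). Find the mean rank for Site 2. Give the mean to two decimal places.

5.80

Sorted (ascending): 5, 6, 9, 24, 29, 33, 33, 36, 45, 46, 46
The 2 values of 33 occupy positions 6–7 → each gets rank 6.
The 2 values of 46 occupy positions 10–11 → each gets rank 10.
Site 2 values → pooled ranks: 45→9, 6→2, 9→3, 46→10, 29→5
Mean rank = (9 + 2 + 3 + 10 + 5) / 5 = 5.80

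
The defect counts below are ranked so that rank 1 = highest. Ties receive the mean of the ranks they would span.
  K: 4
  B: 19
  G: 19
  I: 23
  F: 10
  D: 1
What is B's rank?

Sorted (descending): 23, 19, 19, 10, 4, 1
The 2 values of 19 occupy positions 2–3 → average rank (2+3)/2 = 2.5.
B has value 19 → rank 2.5.

2.5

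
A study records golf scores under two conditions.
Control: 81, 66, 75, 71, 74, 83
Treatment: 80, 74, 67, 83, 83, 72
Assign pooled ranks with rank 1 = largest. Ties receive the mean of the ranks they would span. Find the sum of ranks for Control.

41.5

Sorted (descending): 83, 83, 83, 81, 80, 75, 74, 74, 72, 71, 67, 66
The 3 values of 83 occupy positions 1–3 → average rank 2.
The 2 values of 74 occupy positions 7–8 → average rank (7+8)/2 = 7.5.
Control values → pooled ranks: 81→4, 66→12, 75→6, 71→10, 74→7.5, 83→2
Rank sum = 4 + 12 + 6 + 10 + 7.5 + 2 = 41.5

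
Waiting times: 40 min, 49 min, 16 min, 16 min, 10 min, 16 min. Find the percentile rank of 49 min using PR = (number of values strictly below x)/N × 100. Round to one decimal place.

N = 6.
Strictly below 49: 5. Equal to 49: 1.
PR = 5/6 × 100 = 83.3

83.3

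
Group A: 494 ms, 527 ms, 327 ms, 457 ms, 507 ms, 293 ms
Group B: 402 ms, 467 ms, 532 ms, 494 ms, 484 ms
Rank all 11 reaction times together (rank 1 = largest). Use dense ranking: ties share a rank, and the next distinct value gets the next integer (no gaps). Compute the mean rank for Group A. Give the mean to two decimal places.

Sorted (descending): 532, 527, 507, 494, 494, 484, 467, 457, 402, 327, 293
The 2 values of 494 share dense rank 4.
Remaining distinct values take the next consecutive integers.
Group A values → pooled ranks: 494→4, 527→2, 327→9, 457→7, 507→3, 293→10
Mean rank = (4 + 2 + 9 + 7 + 3 + 10) / 6 = 5.83

5.83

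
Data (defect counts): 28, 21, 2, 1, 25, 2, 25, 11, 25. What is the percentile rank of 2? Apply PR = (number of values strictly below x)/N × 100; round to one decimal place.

11.1

N = 9.
Strictly below 2: 1. Equal to 2: 2.
PR = 1/9 × 100 = 11.1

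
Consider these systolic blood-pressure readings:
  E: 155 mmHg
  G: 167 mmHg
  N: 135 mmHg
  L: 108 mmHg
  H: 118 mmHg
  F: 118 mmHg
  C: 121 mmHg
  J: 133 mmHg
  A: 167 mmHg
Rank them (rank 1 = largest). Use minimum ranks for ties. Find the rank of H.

Sorted (descending): 167, 167, 155, 135, 133, 121, 118, 118, 108
The 2 values of 167 occupy positions 1–2 → each gets rank 1.
The 2 values of 118 occupy positions 7–8 → each gets rank 7.
H has value 118 mmHg → rank 7.

7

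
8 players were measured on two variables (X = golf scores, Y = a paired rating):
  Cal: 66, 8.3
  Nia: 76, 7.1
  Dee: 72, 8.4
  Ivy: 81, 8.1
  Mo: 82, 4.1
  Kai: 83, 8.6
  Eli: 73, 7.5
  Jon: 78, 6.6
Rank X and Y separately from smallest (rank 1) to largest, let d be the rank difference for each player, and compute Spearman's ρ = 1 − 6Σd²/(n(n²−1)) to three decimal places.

Ranks of variable 1: 1, 4, 2, 6, 7, 8, 3, 5
Ranks of variable 2: 6, 3, 7, 5, 1, 8, 4, 2
d = r₁ − r₂: -5, 1, -5, 1, 6, 0, -1, 3
d²: 25, 1, 25, 1, 36, 0, 1, 9; Σd² = 98
ρ = 1 − 6·98/(8·63) = 1 − 588/504 = -0.167

-0.167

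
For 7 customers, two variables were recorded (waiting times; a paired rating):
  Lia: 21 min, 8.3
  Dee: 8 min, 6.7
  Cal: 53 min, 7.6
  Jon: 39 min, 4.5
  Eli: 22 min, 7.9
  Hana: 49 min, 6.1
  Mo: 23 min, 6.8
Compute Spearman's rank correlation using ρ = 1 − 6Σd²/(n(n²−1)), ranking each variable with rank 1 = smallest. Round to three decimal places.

Ranks of variable 1: 2, 1, 7, 5, 3, 6, 4
Ranks of variable 2: 7, 3, 5, 1, 6, 2, 4
d = r₁ − r₂: -5, -2, 2, 4, -3, 4, 0
d²: 25, 4, 4, 16, 9, 16, 0; Σd² = 74
ρ = 1 − 6·74/(7·48) = 1 − 444/336 = -0.321

-0.321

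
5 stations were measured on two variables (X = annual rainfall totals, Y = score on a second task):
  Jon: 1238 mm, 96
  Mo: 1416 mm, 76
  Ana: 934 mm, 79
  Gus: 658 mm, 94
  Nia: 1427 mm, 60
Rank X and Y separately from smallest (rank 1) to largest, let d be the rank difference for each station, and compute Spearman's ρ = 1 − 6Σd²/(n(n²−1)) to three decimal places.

Ranks of variable 1: 3, 4, 2, 1, 5
Ranks of variable 2: 5, 2, 3, 4, 1
d = r₁ − r₂: -2, 2, -1, -3, 4
d²: 4, 4, 1, 9, 16; Σd² = 34
ρ = 1 − 6·34/(5·24) = 1 − 204/120 = -0.700

-0.700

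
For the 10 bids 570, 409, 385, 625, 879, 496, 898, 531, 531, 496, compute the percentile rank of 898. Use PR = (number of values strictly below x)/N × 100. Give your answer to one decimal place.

N = 10.
Strictly below 898: 9. Equal to 898: 1.
PR = 9/10 × 100 = 90.0

90.0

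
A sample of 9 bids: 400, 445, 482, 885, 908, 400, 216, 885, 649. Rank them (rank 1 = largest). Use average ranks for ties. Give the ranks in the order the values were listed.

Sorted (descending): 908, 885, 885, 649, 482, 445, 400, 400, 216
The 2 values of 885 occupy positions 2–3 → average rank (2+3)/2 = 2.5.
The 2 values of 400 occupy positions 7–8 → average rank (7+8)/2 = 7.5.

7.5, 6, 5, 2.5, 1, 7.5, 9, 2.5, 4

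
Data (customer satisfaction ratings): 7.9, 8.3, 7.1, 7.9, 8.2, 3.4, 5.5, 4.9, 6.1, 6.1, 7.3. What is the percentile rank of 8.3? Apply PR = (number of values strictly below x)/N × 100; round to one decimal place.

90.9

N = 11.
Strictly below 8.3: 10. Equal to 8.3: 1.
PR = 10/11 × 100 = 90.9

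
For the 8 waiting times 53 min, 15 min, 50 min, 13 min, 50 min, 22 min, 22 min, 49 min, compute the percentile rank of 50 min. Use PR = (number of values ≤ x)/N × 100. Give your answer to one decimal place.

87.5

N = 8.
Strictly below 50: 5. Equal to 50: 2.
PR = 7/8 × 100 = 87.5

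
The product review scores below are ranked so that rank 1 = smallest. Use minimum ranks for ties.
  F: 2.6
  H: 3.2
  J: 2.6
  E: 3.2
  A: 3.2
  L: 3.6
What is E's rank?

Sorted (ascending): 2.6, 2.6, 3.2, 3.2, 3.2, 3.6
The 2 values of 2.6 occupy positions 1–2 → each gets rank 1.
The 3 values of 3.2 occupy positions 3–5 → each gets rank 3.
E has value 3.2 → rank 3.

3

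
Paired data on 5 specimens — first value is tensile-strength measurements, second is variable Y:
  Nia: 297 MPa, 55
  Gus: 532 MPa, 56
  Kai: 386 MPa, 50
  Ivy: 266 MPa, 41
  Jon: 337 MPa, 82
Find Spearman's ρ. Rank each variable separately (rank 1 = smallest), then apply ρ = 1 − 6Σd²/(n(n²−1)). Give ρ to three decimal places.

0.500

Ranks of variable 1: 2, 5, 4, 1, 3
Ranks of variable 2: 3, 4, 2, 1, 5
d = r₁ − r₂: -1, 1, 2, 0, -2
d²: 1, 1, 4, 0, 4; Σd² = 10
ρ = 1 − 6·10/(5·24) = 1 − 60/120 = 0.500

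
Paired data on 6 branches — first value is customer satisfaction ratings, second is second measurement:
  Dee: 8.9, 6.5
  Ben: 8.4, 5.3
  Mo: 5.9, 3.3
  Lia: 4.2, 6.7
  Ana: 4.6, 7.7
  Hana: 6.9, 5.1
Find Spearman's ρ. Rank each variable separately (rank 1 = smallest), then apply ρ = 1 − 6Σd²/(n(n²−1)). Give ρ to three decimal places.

-0.371

Ranks of variable 1: 6, 5, 3, 1, 2, 4
Ranks of variable 2: 4, 3, 1, 5, 6, 2
d = r₁ − r₂: 2, 2, 2, -4, -4, 2
d²: 4, 4, 4, 16, 16, 4; Σd² = 48
ρ = 1 − 6·48/(6·35) = 1 − 288/210 = -0.371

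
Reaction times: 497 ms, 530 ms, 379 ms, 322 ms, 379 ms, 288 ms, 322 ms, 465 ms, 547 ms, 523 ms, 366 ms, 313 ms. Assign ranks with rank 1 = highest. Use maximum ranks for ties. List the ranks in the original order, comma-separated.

Sorted (descending): 547, 530, 523, 497, 465, 379, 379, 366, 322, 322, 313, 288
The 2 values of 379 occupy positions 6–7 → each gets rank 7.
The 2 values of 322 occupy positions 9–10 → each gets rank 10.

4, 2, 7, 10, 7, 12, 10, 5, 1, 3, 8, 11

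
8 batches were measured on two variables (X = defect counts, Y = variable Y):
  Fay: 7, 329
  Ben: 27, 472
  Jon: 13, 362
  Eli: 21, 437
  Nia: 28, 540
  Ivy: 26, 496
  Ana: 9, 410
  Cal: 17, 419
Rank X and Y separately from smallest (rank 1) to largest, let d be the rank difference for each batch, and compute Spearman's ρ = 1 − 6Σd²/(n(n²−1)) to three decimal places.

Ranks of variable 1: 1, 7, 3, 5, 8, 6, 2, 4
Ranks of variable 2: 1, 6, 2, 5, 8, 7, 3, 4
d = r₁ − r₂: 0, 1, 1, 0, 0, -1, -1, 0
d²: 0, 1, 1, 0, 0, 1, 1, 0; Σd² = 4
ρ = 1 − 6·4/(8·63) = 1 − 24/504 = 0.952

0.952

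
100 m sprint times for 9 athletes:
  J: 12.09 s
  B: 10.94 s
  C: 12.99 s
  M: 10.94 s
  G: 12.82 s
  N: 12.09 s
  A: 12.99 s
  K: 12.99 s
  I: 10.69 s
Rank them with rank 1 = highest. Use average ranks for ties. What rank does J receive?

Sorted (descending): 12.99, 12.99, 12.99, 12.82, 12.09, 12.09, 10.94, 10.94, 10.69
The 3 values of 12.99 occupy positions 1–3 → average rank 2.
The 2 values of 12.09 occupy positions 5–6 → average rank (5+6)/2 = 5.5.
The 2 values of 10.94 occupy positions 7–8 → average rank (7+8)/2 = 7.5.
J has value 12.09 s → rank 5.5.

5.5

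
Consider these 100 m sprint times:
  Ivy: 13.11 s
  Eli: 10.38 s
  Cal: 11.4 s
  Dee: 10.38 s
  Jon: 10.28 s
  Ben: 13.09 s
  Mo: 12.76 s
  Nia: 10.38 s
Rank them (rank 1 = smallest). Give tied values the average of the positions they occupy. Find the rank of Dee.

Sorted (ascending): 10.28, 10.38, 10.38, 10.38, 11.4, 12.76, 13.09, 13.11
The 3 values of 10.38 occupy positions 2–4 → average rank 3.
Dee has value 10.38 s → rank 3.

3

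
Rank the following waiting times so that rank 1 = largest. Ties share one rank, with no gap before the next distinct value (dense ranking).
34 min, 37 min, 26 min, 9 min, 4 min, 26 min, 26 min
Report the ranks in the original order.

2, 1, 3, 4, 5, 3, 3

Sorted (descending): 37, 34, 26, 26, 26, 9, 4
The 3 values of 26 share dense rank 3.
Remaining distinct values take the next consecutive integers.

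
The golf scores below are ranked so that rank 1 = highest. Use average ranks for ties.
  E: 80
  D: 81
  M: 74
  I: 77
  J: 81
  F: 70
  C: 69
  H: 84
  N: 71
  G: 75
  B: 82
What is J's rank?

Sorted (descending): 84, 82, 81, 81, 80, 77, 75, 74, 71, 70, 69
The 2 values of 81 occupy positions 3–4 → average rank (3+4)/2 = 3.5.
J has value 81 → rank 3.5.

3.5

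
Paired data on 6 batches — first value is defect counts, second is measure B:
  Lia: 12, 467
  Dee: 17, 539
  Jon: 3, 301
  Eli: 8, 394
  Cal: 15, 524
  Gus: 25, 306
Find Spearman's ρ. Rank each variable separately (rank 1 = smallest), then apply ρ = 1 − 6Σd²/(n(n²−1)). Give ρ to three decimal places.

0.429

Ranks of variable 1: 3, 5, 1, 2, 4, 6
Ranks of variable 2: 4, 6, 1, 3, 5, 2
d = r₁ − r₂: -1, -1, 0, -1, -1, 4
d²: 1, 1, 0, 1, 1, 16; Σd² = 20
ρ = 1 − 6·20/(6·35) = 1 − 120/210 = 0.429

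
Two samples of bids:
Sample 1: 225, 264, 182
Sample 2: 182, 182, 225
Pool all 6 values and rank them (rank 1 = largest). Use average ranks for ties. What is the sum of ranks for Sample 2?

12.5

Sorted (descending): 264, 225, 225, 182, 182, 182
The 2 values of 225 occupy positions 2–3 → average rank (2+3)/2 = 2.5.
The 3 values of 182 occupy positions 4–6 → average rank 5.
Sample 2 values → pooled ranks: 182→5, 182→5, 225→2.5
Rank sum = 5 + 5 + 2.5 = 12.5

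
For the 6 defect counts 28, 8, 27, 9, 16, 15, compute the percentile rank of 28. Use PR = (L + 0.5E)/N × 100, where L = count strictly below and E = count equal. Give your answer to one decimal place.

91.7

N = 6.
Strictly below 28: 5. Equal to 28: 1.
PR = (5 + 0.5·1)/6 × 100 = 91.7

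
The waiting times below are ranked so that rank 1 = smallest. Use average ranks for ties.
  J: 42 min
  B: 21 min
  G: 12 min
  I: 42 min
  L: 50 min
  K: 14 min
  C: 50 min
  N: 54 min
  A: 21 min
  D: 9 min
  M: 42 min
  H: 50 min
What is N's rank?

Sorted (ascending): 9, 12, 14, 21, 21, 42, 42, 42, 50, 50, 50, 54
The 2 values of 21 occupy positions 4–5 → average rank (4+5)/2 = 4.5.
The 3 values of 42 occupy positions 6–8 → average rank 7.
The 3 values of 50 occupy positions 9–11 → average rank 10.
N has value 54 min → rank 12.

12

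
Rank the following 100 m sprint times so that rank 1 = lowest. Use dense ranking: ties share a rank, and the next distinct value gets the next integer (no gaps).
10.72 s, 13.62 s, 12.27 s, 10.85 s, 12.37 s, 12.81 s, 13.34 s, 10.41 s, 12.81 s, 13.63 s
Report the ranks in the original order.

2, 8, 4, 3, 5, 6, 7, 1, 6, 9

Sorted (ascending): 10.41, 10.72, 10.85, 12.27, 12.37, 12.81, 12.81, 13.34, 13.62, 13.63
The 2 values of 12.81 share dense rank 6.
Remaining distinct values take the next consecutive integers.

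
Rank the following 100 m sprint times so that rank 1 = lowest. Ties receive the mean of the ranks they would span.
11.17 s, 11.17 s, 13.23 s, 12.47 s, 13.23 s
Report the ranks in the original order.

Sorted (ascending): 11.17, 11.17, 12.47, 13.23, 13.23
The 2 values of 11.17 occupy positions 1–2 → average rank (1+2)/2 = 1.5.
The 2 values of 13.23 occupy positions 4–5 → average rank (4+5)/2 = 4.5.

1.5, 1.5, 4.5, 3, 4.5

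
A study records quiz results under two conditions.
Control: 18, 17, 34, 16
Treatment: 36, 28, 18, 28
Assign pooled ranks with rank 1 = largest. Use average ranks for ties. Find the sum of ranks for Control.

22.5

Sorted (descending): 36, 34, 28, 28, 18, 18, 17, 16
The 2 values of 28 occupy positions 3–4 → average rank (3+4)/2 = 3.5.
The 2 values of 18 occupy positions 5–6 → average rank (5+6)/2 = 5.5.
Control values → pooled ranks: 18→5.5, 17→7, 34→2, 16→8
Rank sum = 5.5 + 7 + 2 + 8 = 22.5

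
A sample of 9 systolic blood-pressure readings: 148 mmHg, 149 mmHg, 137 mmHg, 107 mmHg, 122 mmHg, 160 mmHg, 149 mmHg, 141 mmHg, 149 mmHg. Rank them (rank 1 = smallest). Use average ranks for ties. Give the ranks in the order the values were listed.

Sorted (ascending): 107, 122, 137, 141, 148, 149, 149, 149, 160
The 3 values of 149 occupy positions 6–8 → average rank 7.

5, 7, 3, 1, 2, 9, 7, 4, 7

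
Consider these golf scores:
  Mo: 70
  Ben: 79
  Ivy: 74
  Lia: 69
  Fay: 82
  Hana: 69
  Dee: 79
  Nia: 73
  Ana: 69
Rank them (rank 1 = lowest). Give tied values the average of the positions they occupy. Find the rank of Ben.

7.5

Sorted (ascending): 69, 69, 69, 70, 73, 74, 79, 79, 82
The 3 values of 69 occupy positions 1–3 → average rank 2.
The 2 values of 79 occupy positions 7–8 → average rank (7+8)/2 = 7.5.
Ben has value 79 → rank 7.5.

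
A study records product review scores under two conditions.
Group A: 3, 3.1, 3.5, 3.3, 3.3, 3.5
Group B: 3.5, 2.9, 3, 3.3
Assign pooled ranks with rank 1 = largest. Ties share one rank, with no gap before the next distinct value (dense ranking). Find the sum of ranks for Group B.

Sorted (descending): 3.5, 3.5, 3.5, 3.3, 3.3, 3.3, 3.1, 3, 3, 2.9
The 3 values of 3.5 share dense rank 1.
The 3 values of 3.3 share dense rank 2.
The 2 values of 3 share dense rank 4.
Remaining distinct values take the next consecutive integers.
Group B values → pooled ranks: 3.5→1, 2.9→5, 3→4, 3.3→2
Rank sum = 1 + 5 + 4 + 2 = 12

12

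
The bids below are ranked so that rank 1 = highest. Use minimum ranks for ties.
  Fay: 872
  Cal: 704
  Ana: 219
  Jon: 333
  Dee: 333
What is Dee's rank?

Sorted (descending): 872, 704, 333, 333, 219
The 2 values of 333 occupy positions 3–4 → each gets rank 3.
Dee has value 333 → rank 3.

3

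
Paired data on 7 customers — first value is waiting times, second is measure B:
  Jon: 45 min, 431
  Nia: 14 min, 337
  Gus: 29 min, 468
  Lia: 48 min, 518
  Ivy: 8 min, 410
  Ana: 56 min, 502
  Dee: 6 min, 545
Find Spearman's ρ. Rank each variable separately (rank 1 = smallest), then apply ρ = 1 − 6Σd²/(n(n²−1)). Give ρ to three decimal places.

0.143

Ranks of variable 1: 5, 3, 4, 6, 2, 7, 1
Ranks of variable 2: 3, 1, 4, 6, 2, 5, 7
d = r₁ − r₂: 2, 2, 0, 0, 0, 2, -6
d²: 4, 4, 0, 0, 0, 4, 36; Σd² = 48
ρ = 1 − 6·48/(7·48) = 1 − 288/336 = 0.143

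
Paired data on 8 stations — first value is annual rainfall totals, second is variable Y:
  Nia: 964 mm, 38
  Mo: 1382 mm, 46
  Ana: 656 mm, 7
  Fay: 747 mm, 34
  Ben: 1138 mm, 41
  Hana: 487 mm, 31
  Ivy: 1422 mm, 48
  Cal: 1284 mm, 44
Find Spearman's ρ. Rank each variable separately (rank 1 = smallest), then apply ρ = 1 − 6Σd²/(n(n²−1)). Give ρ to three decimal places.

Ranks of variable 1: 4, 7, 2, 3, 5, 1, 8, 6
Ranks of variable 2: 4, 7, 1, 3, 5, 2, 8, 6
d = r₁ − r₂: 0, 0, 1, 0, 0, -1, 0, 0
d²: 0, 0, 1, 0, 0, 1, 0, 0; Σd² = 2
ρ = 1 − 6·2/(8·63) = 1 − 12/504 = 0.976

0.976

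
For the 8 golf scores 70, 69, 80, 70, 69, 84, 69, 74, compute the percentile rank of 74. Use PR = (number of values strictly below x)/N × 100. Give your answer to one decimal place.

62.5

N = 8.
Strictly below 74: 5. Equal to 74: 1.
PR = 5/8 × 100 = 62.5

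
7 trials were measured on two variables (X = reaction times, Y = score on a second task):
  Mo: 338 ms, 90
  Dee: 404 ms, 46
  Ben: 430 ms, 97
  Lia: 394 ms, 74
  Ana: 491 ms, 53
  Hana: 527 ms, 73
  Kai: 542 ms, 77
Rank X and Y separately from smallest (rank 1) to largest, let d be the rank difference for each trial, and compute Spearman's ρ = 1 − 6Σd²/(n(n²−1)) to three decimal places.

-0.143

Ranks of variable 1: 1, 3, 4, 2, 5, 6, 7
Ranks of variable 2: 6, 1, 7, 4, 2, 3, 5
d = r₁ − r₂: -5, 2, -3, -2, 3, 3, 2
d²: 25, 4, 9, 4, 9, 9, 4; Σd² = 64
ρ = 1 − 6·64/(7·48) = 1 − 384/336 = -0.143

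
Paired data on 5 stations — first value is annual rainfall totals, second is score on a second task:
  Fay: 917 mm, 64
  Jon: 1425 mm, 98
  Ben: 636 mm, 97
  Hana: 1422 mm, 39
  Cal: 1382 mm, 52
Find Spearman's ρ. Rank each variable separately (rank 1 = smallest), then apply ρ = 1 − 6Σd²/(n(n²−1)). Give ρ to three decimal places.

0.000

Ranks of variable 1: 2, 5, 1, 4, 3
Ranks of variable 2: 3, 5, 4, 1, 2
d = r₁ − r₂: -1, 0, -3, 3, 1
d²: 1, 0, 9, 9, 1; Σd² = 20
ρ = 1 − 6·20/(5·24) = 1 − 120/120 = 0.000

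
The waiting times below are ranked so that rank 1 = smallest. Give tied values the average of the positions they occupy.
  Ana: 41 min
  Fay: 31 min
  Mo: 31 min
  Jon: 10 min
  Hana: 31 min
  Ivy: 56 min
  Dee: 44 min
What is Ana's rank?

Sorted (ascending): 10, 31, 31, 31, 41, 44, 56
The 3 values of 31 occupy positions 2–4 → average rank 3.
Ana has value 41 min → rank 5.

5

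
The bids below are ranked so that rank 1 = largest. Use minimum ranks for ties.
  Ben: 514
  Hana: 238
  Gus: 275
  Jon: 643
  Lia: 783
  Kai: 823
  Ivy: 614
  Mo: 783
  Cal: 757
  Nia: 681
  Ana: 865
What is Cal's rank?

5

Sorted (descending): 865, 823, 783, 783, 757, 681, 643, 614, 514, 275, 238
The 2 values of 783 occupy positions 3–4 → each gets rank 3.
Cal has value 757 → rank 5.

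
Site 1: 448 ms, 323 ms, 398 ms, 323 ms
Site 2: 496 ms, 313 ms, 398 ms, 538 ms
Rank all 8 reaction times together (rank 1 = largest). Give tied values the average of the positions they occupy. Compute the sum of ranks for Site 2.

15.5

Sorted (descending): 538, 496, 448, 398, 398, 323, 323, 313
The 2 values of 398 occupy positions 4–5 → average rank (4+5)/2 = 4.5.
The 2 values of 323 occupy positions 6–7 → average rank (6+7)/2 = 6.5.
Site 2 values → pooled ranks: 496→2, 313→8, 398→4.5, 538→1
Rank sum = 2 + 8 + 4.5 + 1 = 15.5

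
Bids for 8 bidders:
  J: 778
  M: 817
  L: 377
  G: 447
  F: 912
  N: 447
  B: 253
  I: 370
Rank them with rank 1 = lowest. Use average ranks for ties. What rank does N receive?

4.5

Sorted (ascending): 253, 370, 377, 447, 447, 778, 817, 912
The 2 values of 447 occupy positions 4–5 → average rank (4+5)/2 = 4.5.
N has value 447 → rank 4.5.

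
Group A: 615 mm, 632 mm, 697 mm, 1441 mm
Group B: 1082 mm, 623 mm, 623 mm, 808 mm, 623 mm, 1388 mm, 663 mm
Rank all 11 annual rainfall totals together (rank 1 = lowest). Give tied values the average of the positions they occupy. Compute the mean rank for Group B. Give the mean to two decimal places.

6.00

Sorted (ascending): 615, 623, 623, 623, 632, 663, 697, 808, 1082, 1388, 1441
The 3 values of 623 occupy positions 2–4 → average rank 3.
Group B values → pooled ranks: 1082→9, 623→3, 623→3, 808→8, 623→3, 1388→10, 663→6
Mean rank = (9 + 3 + 3 + 8 + 3 + 10 + 6) / 7 = 6.00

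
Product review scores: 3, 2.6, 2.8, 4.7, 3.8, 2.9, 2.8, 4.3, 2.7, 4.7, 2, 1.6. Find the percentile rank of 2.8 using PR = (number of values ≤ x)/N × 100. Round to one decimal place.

N = 12.
Strictly below 2.8: 4. Equal to 2.8: 2.
PR = 6/12 × 100 = 50.0

50.0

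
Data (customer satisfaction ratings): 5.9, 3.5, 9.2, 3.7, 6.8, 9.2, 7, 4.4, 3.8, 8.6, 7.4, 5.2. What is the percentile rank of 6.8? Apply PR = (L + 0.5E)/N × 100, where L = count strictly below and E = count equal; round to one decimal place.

N = 12.
Strictly below 6.8: 6. Equal to 6.8: 1.
PR = (6 + 0.5·1)/12 × 100 = 54.2

54.2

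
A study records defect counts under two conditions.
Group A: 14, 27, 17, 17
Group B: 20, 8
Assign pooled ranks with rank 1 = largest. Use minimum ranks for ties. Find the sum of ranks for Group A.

12

Sorted (descending): 27, 20, 17, 17, 14, 8
The 2 values of 17 occupy positions 3–4 → each gets rank 3.
Group A values → pooled ranks: 14→5, 27→1, 17→3, 17→3
Rank sum = 5 + 1 + 3 + 3 = 12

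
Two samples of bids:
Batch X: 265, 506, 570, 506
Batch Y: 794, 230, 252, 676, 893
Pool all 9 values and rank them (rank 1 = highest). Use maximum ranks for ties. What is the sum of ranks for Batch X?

Sorted (descending): 893, 794, 676, 570, 506, 506, 265, 252, 230
The 2 values of 506 occupy positions 5–6 → each gets rank 6.
Batch X values → pooled ranks: 265→7, 506→6, 570→4, 506→6
Rank sum = 7 + 6 + 4 + 6 = 23

23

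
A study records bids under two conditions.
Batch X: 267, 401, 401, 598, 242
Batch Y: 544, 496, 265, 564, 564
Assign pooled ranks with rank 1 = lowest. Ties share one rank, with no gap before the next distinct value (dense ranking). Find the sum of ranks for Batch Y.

Sorted (ascending): 242, 265, 267, 401, 401, 496, 544, 564, 564, 598
The 2 values of 401 share dense rank 4.
The 2 values of 564 share dense rank 7.
Remaining distinct values take the next consecutive integers.
Batch Y values → pooled ranks: 544→6, 496→5, 265→2, 564→7, 564→7
Rank sum = 6 + 5 + 2 + 7 + 7 = 27

27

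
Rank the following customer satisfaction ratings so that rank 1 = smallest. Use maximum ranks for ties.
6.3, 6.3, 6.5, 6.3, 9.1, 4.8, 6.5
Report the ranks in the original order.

4, 4, 6, 4, 7, 1, 6

Sorted (ascending): 4.8, 6.3, 6.3, 6.3, 6.5, 6.5, 9.1
The 3 values of 6.3 occupy positions 2–4 → each gets rank 4.
The 2 values of 6.5 occupy positions 5–6 → each gets rank 6.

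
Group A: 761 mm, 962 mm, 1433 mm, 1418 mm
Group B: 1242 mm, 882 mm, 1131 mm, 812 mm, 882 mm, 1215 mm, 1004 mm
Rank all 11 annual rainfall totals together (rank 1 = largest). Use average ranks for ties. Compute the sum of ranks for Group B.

45

Sorted (descending): 1433, 1418, 1242, 1215, 1131, 1004, 962, 882, 882, 812, 761
The 2 values of 882 occupy positions 8–9 → average rank (8+9)/2 = 8.5.
Group B values → pooled ranks: 1242→3, 882→8.5, 1131→5, 812→10, 882→8.5, 1215→4, 1004→6
Rank sum = 3 + 8.5 + 5 + 10 + 8.5 + 4 + 6 = 45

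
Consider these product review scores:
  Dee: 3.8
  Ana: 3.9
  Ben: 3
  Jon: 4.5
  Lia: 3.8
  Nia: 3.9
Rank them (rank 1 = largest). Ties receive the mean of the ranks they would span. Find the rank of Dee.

Sorted (descending): 4.5, 3.9, 3.9, 3.8, 3.8, 3
The 2 values of 3.9 occupy positions 2–3 → average rank (2+3)/2 = 2.5.
The 2 values of 3.8 occupy positions 4–5 → average rank (4+5)/2 = 4.5.
Dee has value 3.8 → rank 4.5.

4.5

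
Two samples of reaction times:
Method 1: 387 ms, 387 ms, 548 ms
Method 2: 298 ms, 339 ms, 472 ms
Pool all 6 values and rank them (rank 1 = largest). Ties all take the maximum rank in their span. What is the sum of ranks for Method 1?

9

Sorted (descending): 548, 472, 387, 387, 339, 298
The 2 values of 387 occupy positions 3–4 → each gets rank 4.
Method 1 values → pooled ranks: 387→4, 387→4, 548→1
Rank sum = 4 + 4 + 1 = 9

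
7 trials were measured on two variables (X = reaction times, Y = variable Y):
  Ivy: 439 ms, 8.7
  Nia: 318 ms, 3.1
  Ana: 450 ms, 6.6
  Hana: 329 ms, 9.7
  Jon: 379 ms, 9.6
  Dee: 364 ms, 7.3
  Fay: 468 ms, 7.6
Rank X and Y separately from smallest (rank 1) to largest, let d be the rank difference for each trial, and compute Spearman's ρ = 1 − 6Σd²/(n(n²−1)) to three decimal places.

0.036

Ranks of variable 1: 5, 1, 6, 2, 4, 3, 7
Ranks of variable 2: 5, 1, 2, 7, 6, 3, 4
d = r₁ − r₂: 0, 0, 4, -5, -2, 0, 3
d²: 0, 0, 16, 25, 4, 0, 9; Σd² = 54
ρ = 1 − 6·54/(7·48) = 1 − 324/336 = 0.036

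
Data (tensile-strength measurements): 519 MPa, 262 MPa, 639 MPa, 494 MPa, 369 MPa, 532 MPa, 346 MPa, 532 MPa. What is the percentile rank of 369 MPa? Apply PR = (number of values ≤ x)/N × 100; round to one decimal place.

N = 8.
Strictly below 369: 2. Equal to 369: 1.
PR = 3/8 × 100 = 37.5

37.5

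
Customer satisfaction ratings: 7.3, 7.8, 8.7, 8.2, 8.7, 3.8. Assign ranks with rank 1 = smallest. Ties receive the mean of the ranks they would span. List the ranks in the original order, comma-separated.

Sorted (ascending): 3.8, 7.3, 7.8, 8.2, 8.7, 8.7
The 2 values of 8.7 occupy positions 5–6 → average rank (5+6)/2 = 5.5.

2, 3, 5.5, 4, 5.5, 1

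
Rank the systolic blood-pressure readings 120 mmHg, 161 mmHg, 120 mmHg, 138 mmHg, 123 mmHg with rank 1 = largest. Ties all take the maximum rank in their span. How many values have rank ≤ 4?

Sorted (descending): 161, 138, 123, 120, 120
The 2 values of 120 occupy positions 4–5 → each gets rank 5.
Ranks ≤ 4: {1, 2, 3} → 3 values.

3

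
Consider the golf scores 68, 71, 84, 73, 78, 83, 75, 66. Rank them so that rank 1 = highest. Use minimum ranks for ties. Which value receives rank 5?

73

Sorted (descending): 84, 83, 78, 75, 73, 71, 68, 66
No ties — each value takes its position as its rank.
Rank 5 → value 73.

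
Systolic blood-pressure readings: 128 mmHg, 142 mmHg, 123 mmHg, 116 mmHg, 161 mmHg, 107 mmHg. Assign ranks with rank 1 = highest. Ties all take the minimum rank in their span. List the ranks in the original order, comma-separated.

Sorted (descending): 161, 142, 128, 123, 116, 107
No ties — each value takes its position as its rank.

3, 2, 4, 5, 1, 6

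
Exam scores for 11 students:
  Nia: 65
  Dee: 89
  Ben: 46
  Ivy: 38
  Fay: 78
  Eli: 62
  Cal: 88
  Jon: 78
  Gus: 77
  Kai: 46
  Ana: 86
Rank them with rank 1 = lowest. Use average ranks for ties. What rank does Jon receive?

7.5

Sorted (ascending): 38, 46, 46, 62, 65, 77, 78, 78, 86, 88, 89
The 2 values of 46 occupy positions 2–3 → average rank (2+3)/2 = 2.5.
The 2 values of 78 occupy positions 7–8 → average rank (7+8)/2 = 7.5.
Jon has value 78 → rank 7.5.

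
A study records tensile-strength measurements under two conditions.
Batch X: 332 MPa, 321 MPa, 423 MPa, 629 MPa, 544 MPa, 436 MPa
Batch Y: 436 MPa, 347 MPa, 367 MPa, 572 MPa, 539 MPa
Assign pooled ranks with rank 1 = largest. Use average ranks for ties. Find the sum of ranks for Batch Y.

28.5

Sorted (descending): 629, 572, 544, 539, 436, 436, 423, 367, 347, 332, 321
The 2 values of 436 occupy positions 5–6 → average rank (5+6)/2 = 5.5.
Batch Y values → pooled ranks: 436→5.5, 347→9, 367→8, 572→2, 539→4
Rank sum = 5.5 + 9 + 8 + 2 + 4 = 28.5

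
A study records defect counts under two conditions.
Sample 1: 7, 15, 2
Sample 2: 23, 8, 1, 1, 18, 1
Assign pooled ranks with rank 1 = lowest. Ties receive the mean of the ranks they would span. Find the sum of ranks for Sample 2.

29

Sorted (ascending): 1, 1, 1, 2, 7, 8, 15, 18, 23
The 3 values of 1 occupy positions 1–3 → average rank 2.
Sample 2 values → pooled ranks: 23→9, 8→6, 1→2, 1→2, 18→8, 1→2
Rank sum = 9 + 6 + 2 + 2 + 8 + 2 = 29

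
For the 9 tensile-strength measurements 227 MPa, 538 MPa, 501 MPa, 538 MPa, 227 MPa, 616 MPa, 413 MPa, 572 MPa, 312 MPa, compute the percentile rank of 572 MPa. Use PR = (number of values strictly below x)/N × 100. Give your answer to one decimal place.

N = 9.
Strictly below 572: 7. Equal to 572: 1.
PR = 7/9 × 100 = 77.8

77.8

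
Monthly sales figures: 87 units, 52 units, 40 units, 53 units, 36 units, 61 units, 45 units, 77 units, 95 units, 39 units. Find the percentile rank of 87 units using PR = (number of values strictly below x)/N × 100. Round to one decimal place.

80.0

N = 10.
Strictly below 87: 8. Equal to 87: 1.
PR = 8/10 × 100 = 80.0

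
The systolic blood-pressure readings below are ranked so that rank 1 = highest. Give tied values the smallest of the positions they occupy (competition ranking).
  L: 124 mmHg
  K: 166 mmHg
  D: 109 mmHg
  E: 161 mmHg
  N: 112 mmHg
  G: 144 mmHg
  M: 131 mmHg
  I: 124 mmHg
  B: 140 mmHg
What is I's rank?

Sorted (descending): 166, 161, 144, 140, 131, 124, 124, 112, 109
The 2 values of 124 occupy positions 6–7 → each gets rank 6.
I has value 124 mmHg → rank 6.

6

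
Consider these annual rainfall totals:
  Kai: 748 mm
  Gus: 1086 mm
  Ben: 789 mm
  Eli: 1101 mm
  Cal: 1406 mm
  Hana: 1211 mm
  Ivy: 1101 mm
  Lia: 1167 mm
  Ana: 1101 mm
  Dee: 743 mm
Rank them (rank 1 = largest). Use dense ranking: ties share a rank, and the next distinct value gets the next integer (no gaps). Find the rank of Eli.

4

Sorted (descending): 1406, 1211, 1167, 1101, 1101, 1101, 1086, 789, 748, 743
The 3 values of 1101 share dense rank 4.
Remaining distinct values take the next consecutive integers.
Eli has value 1101 mm → rank 4.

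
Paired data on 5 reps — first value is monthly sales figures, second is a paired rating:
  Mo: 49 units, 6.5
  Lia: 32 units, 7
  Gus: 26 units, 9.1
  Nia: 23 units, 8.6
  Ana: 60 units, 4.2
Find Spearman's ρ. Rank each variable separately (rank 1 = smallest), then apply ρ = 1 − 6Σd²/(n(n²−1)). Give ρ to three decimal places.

-0.900

Ranks of variable 1: 4, 3, 2, 1, 5
Ranks of variable 2: 2, 3, 5, 4, 1
d = r₁ − r₂: 2, 0, -3, -3, 4
d²: 4, 0, 9, 9, 16; Σd² = 38
ρ = 1 − 6·38/(5·24) = 1 − 228/120 = -0.900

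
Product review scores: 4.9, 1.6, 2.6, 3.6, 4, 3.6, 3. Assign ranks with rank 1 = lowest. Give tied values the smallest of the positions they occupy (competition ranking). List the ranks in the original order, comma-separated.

Sorted (ascending): 1.6, 2.6, 3, 3.6, 3.6, 4, 4.9
The 2 values of 3.6 occupy positions 4–5 → each gets rank 4.

7, 1, 2, 4, 6, 4, 3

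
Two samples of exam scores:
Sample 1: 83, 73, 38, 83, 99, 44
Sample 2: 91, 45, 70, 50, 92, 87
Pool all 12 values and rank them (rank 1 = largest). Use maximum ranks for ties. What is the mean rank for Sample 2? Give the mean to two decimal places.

6.00

Sorted (descending): 99, 92, 91, 87, 83, 83, 73, 70, 50, 45, 44, 38
The 2 values of 83 occupy positions 5–6 → each gets rank 6.
Sample 2 values → pooled ranks: 91→3, 45→10, 70→8, 50→9, 92→2, 87→4
Mean rank = (3 + 10 + 8 + 9 + 2 + 4) / 6 = 6.00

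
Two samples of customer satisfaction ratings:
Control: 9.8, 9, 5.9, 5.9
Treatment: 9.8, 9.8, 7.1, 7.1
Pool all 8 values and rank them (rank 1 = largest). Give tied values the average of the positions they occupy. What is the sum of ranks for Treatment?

15

Sorted (descending): 9.8, 9.8, 9.8, 9, 7.1, 7.1, 5.9, 5.9
The 3 values of 9.8 occupy positions 1–3 → average rank 2.
The 2 values of 7.1 occupy positions 5–6 → average rank (5+6)/2 = 5.5.
The 2 values of 5.9 occupy positions 7–8 → average rank (7+8)/2 = 7.5.
Treatment values → pooled ranks: 9.8→2, 9.8→2, 7.1→5.5, 7.1→5.5
Rank sum = 2 + 2 + 5.5 + 5.5 = 15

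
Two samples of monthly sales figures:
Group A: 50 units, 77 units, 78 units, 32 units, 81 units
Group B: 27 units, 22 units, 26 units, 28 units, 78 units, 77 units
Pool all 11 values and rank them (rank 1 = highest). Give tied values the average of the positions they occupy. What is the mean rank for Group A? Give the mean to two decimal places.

Sorted (descending): 81, 78, 78, 77, 77, 50, 32, 28, 27, 26, 22
The 2 values of 78 occupy positions 2–3 → average rank (2+3)/2 = 2.5.
The 2 values of 77 occupy positions 4–5 → average rank (4+5)/2 = 4.5.
Group A values → pooled ranks: 50→6, 77→4.5, 78→2.5, 32→7, 81→1
Mean rank = (6 + 4.5 + 2.5 + 7 + 1) / 5 = 4.20

4.20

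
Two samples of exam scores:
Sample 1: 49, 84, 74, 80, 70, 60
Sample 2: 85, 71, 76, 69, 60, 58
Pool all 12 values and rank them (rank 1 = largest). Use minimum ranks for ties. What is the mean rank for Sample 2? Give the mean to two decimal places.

6.50

Sorted (descending): 85, 84, 80, 76, 74, 71, 70, 69, 60, 60, 58, 49
The 2 values of 60 occupy positions 9–10 → each gets rank 9.
Sample 2 values → pooled ranks: 85→1, 71→6, 76→4, 69→8, 60→9, 58→11
Mean rank = (1 + 6 + 4 + 8 + 9 + 11) / 6 = 6.50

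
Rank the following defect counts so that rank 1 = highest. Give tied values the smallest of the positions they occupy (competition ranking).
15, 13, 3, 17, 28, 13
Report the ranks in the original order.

3, 4, 6, 2, 1, 4

Sorted (descending): 28, 17, 15, 13, 13, 3
The 2 values of 13 occupy positions 4–5 → each gets rank 4.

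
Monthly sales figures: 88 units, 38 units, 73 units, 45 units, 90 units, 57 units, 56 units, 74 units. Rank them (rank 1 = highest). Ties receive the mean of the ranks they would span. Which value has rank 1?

Sorted (descending): 90, 88, 74, 73, 57, 56, 45, 38
No ties — each value takes its position as its rank.
Rank 1 → value 90.

90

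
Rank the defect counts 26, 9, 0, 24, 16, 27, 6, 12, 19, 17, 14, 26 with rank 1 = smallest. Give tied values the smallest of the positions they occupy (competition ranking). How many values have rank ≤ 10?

Sorted (ascending): 0, 6, 9, 12, 14, 16, 17, 19, 24, 26, 26, 27
The 2 values of 26 occupy positions 10–11 → each gets rank 10.
Ranks ≤ 10: {1, 2, 3, 4, 5, 6, 7, 8, 9, 10, 10} → 11 values.

11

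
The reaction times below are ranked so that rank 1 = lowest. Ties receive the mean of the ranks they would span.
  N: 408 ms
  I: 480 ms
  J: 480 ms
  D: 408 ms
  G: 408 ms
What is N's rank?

Sorted (ascending): 408, 408, 408, 480, 480
The 3 values of 408 occupy positions 1–3 → average rank 2.
The 2 values of 480 occupy positions 4–5 → average rank (4+5)/2 = 4.5.
N has value 408 ms → rank 2.

2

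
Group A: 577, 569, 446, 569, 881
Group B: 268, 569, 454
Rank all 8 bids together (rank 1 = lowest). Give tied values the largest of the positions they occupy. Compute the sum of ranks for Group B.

Sorted (ascending): 268, 446, 454, 569, 569, 569, 577, 881
The 3 values of 569 occupy positions 4–6 → each gets rank 6.
Group B values → pooled ranks: 268→1, 569→6, 454→3
Rank sum = 1 + 6 + 3 = 10

10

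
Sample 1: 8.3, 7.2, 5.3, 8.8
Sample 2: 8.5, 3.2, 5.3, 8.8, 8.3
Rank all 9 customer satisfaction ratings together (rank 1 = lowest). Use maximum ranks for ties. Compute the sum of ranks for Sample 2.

Sorted (ascending): 3.2, 5.3, 5.3, 7.2, 8.3, 8.3, 8.5, 8.8, 8.8
The 2 values of 5.3 occupy positions 2–3 → each gets rank 3.
The 2 values of 8.3 occupy positions 5–6 → each gets rank 6.
The 2 values of 8.8 occupy positions 8–9 → each gets rank 9.
Sample 2 values → pooled ranks: 8.5→7, 3.2→1, 5.3→3, 8.8→9, 8.3→6
Rank sum = 7 + 1 + 3 + 9 + 6 = 26

26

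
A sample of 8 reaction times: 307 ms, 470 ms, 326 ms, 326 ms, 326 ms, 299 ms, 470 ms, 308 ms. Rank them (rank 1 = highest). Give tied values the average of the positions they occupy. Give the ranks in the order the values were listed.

7, 1.5, 4, 4, 4, 8, 1.5, 6

Sorted (descending): 470, 470, 326, 326, 326, 308, 307, 299
The 2 values of 470 occupy positions 1–2 → average rank (1+2)/2 = 1.5.
The 3 values of 326 occupy positions 3–5 → average rank 4.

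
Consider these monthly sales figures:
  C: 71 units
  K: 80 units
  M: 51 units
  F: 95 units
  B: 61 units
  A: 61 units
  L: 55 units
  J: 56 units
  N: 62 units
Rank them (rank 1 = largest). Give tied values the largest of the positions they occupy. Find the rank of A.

Sorted (descending): 95, 80, 71, 62, 61, 61, 56, 55, 51
The 2 values of 61 occupy positions 5–6 → each gets rank 6.
A has value 61 units → rank 6.

6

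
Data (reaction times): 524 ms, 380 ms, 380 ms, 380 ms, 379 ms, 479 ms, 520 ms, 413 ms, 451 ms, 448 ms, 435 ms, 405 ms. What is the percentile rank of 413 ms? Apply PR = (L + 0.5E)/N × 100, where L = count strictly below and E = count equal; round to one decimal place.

45.8

N = 12.
Strictly below 413: 5. Equal to 413: 1.
PR = (5 + 0.5·1)/12 × 100 = 45.8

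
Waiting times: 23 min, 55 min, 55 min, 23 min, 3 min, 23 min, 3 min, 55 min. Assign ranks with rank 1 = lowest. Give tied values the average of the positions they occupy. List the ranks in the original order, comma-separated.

Sorted (ascending): 3, 3, 23, 23, 23, 55, 55, 55
The 2 values of 3 occupy positions 1–2 → average rank (1+2)/2 = 1.5.
The 3 values of 23 occupy positions 3–5 → average rank 4.
The 3 values of 55 occupy positions 6–8 → average rank 7.

4, 7, 7, 4, 1.5, 4, 1.5, 7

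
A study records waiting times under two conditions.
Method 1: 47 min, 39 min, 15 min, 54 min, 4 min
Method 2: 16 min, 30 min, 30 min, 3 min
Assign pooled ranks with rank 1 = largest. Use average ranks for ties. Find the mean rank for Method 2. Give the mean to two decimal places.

6.00

Sorted (descending): 54, 47, 39, 30, 30, 16, 15, 4, 3
The 2 values of 30 occupy positions 4–5 → average rank (4+5)/2 = 4.5.
Method 2 values → pooled ranks: 16→6, 30→4.5, 30→4.5, 3→9
Mean rank = (6 + 4.5 + 4.5 + 9) / 4 = 6.00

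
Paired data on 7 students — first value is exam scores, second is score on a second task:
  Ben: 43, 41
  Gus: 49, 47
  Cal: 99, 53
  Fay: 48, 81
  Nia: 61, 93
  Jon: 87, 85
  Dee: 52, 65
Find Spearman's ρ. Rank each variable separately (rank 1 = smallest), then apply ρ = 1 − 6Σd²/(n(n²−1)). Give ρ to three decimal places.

Ranks of variable 1: 1, 3, 7, 2, 5, 6, 4
Ranks of variable 2: 1, 2, 3, 5, 7, 6, 4
d = r₁ − r₂: 0, 1, 4, -3, -2, 0, 0
d²: 0, 1, 16, 9, 4, 0, 0; Σd² = 30
ρ = 1 − 6·30/(7·48) = 1 − 180/336 = 0.464

0.464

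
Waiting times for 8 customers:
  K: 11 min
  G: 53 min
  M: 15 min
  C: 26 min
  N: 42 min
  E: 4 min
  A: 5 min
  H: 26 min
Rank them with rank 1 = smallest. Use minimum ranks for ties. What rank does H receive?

Sorted (ascending): 4, 5, 11, 15, 26, 26, 42, 53
The 2 values of 26 occupy positions 5–6 → each gets rank 5.
H has value 26 min → rank 5.

5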